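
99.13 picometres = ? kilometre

pico = 1e-12, kilo = 1e3; factor is 1e-15.
99.13 × 1e-15 = 0.00000000000009913

0.00000000000009913 kilometres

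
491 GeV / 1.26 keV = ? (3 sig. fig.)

390000000

(491 × 10⁹) / (1.26 × 10³) = 389.7 × 10⁶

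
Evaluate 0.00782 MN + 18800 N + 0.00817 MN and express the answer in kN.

34.79 kN

In kN:
  0.00782 MN = 0.00782e3 kN = 7.82
  18800 N = 18800e-3 kN = 18.8
  0.00817 MN = 0.00817e3 kN = 8.17
Sum: 7.82 + 18.8 + 8.17 = 34.79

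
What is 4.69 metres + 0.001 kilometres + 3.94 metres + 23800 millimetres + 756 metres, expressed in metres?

789.43 metres

In metres:
  4.69 metres → 4.69
  0.001 kilometres = 0.001 × 10^3 metres = 1
  3.94 metres → 3.94
  23800 millimetres = 23800 × 10^-3 metres = 23.8
  756 metres → 756
Sum: 4.69 + 1 + 3.94 + 23.8 + 756 = 789.43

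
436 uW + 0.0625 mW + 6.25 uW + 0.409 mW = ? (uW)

In uW:
  436 uW → 436
  0.0625 mW = 0.0625 × 10³ uW = 62.5
  6.25 uW → 6.25
  0.409 mW = 0.409 × 10³ uW = 409
Sum: 436 + 62.5 + 6.25 + 409 = 913.75

913.75 uW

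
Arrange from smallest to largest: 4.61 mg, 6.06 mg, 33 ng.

4.61 mg = 0.00461 g
6.06 mg = 0.00606 g
33 ng = 0.000000033 g

33 ng < 4.61 mg < 6.06 mg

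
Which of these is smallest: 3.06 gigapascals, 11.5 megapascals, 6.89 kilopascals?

3.06 gigapascals = 3060000000 pascals
11.5 megapascals = 11500000 pascals
6.89 kilopascals = 6890 pascals

6.89 kilopascals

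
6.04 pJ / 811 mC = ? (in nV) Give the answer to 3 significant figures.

0.00745 nV

(6.04e-12) / (811e-3) = 0.0074476e-9 V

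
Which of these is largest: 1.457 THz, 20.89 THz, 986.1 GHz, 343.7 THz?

1.457 THz = 1457000000000 Hz
20.89 THz = 20890000000000 Hz
986.1 GHz = 986100000000 Hz
343.7 THz = 343700000000000 Hz

343.7 THz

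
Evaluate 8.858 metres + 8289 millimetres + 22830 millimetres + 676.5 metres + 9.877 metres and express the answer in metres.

In metres:
  8.858 metres → 8.858
  8289 millimetres = 8289 × 10^-3 metres = 8.289
  22830 millimetres = 22830 × 10^-3 metres = 22.83
  676.5 metres → 676.5
  9.877 metres → 9.877
Sum: 8.858 + 8.289 + 22.83 + 676.5 + 9.877 = 726.354

726.354 metres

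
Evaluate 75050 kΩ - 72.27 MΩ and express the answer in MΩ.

2.78 MΩ

In MΩ:
  75050 kΩ = 75050e-3 MΩ = 75.05
  72.27 MΩ → 72.27
Difference: 75.05 - 72.27 = 2.78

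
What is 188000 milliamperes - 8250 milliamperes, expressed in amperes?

In amperes:
  188000 milliamperes = 188000 × 10⁻³ amperes = 188
  8250 milliamperes = 8250 × 10⁻³ amperes = 8.25
Difference: 188 - 8.25 = 179.75

179.75 amperes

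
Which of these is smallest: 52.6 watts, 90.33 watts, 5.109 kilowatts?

52.6 watts

52.6 watts = 52.6 watts
90.33 watts = 90.33 watts
5.109 kilowatts = 5109 watts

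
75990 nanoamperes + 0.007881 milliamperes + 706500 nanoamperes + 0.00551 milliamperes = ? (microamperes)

In microamperes:
  75990 nanoamperes = 75990 × 10⁻³ microamperes = 75.99
  0.007881 milliamperes = 0.007881 × 10³ microamperes = 7.881
  706500 nanoamperes = 706500 × 10⁻³ microamperes = 706.5
  0.00551 milliamperes = 0.00551 × 10³ microamperes = 5.51
Sum: 75.99 + 7.881 + 706.5 + 5.51 = 795.881

795.881 microamperes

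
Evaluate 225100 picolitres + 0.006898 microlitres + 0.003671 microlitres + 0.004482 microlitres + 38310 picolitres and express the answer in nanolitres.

278.461 nanolitres

In nanolitres:
  225100 picolitres = 225100 × 10⁻³ nanolitres = 225.1
  0.006898 microlitres = 0.006898 × 10³ nanolitres = 6.898
  0.003671 microlitres = 0.003671 × 10³ nanolitres = 3.671
  0.004482 microlitres = 0.004482 × 10³ nanolitres = 4.482
  38310 picolitres = 38310 × 10⁻³ nanolitres = 38.31
Sum: 225.1 + 6.898 + 3.671 + 4.482 + 38.31 = 278.461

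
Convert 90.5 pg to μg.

0.0000905 μg

pico = 10⁻¹², micro = 10⁻⁶; factor is 10⁻⁶.
90.5 × 10⁻⁶ = 0.0000905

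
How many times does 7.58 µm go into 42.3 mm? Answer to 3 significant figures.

5580

(42.3 × 10^-3) / (7.58 × 10^-6) = 5.58 × 10^3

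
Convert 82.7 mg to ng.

82700000 ng

milli = 1e-3, nano = 1e-9; factor is 1e6.
82.7 × 1e6 = 82700000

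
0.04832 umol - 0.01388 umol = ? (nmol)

34.44 nmol

In nmol:
  0.04832 umol = 0.04832 × 10³ nmol = 48.32
  0.01388 umol = 0.01388 × 10³ nmol = 13.88
Difference: 48.32 - 13.88 = 34.44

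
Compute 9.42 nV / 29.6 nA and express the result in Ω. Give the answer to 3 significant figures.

(9.42 × 10^-9) / (29.6 × 10^-9) = 0.31824 Ω

0.318 Ω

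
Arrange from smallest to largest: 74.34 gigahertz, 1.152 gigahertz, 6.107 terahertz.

1.152 gigahertz < 74.34 gigahertz < 6.107 terahertz

74.34 gigahertz = 74340000000 hertz
1.152 gigahertz = 1152000000 hertz
6.107 terahertz = 6107000000000 hertz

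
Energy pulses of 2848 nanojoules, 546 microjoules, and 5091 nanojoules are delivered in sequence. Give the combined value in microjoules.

553.939 microjoules

In microjoules:
  2848 nanojoules = 2848 × 10⁻³ microjoules = 2.848
  546 microjoules → 546
  5091 nanojoules = 5091 × 10⁻³ microjoules = 5.091
Sum: 2.848 + 546 + 5.091 = 553.939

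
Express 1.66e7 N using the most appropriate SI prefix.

= 16.6e6 N; 1e6 is mega.

16.6 MN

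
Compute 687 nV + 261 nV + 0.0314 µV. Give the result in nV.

979.4 nV

In nV:
  687 nV → 687
  261 nV → 261
  0.0314 µV = 0.0314 × 10³ nV = 31.4
Sum: 687 + 261 + 31.4 = 979.4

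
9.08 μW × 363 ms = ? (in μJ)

9.08e-6 × 363e-3 = 3296.04e-9 J

3.29604 μJ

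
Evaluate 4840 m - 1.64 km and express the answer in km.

3.2 km

In km:
  4840 m = 4840e-3 km = 4.84
  1.64 km → 1.64
Difference: 4.84 - 1.64 = 3.2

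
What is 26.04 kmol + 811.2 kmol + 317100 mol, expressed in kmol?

In kmol:
  26.04 kmol → 26.04
  811.2 kmol → 811.2
  317100 mol = 317100 × 10^-3 kmol = 317.1
Sum: 26.04 + 811.2 + 317.1 = 1154.34

1154.34 kmol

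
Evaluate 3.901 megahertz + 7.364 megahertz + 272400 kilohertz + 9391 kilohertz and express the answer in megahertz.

293.056 megahertz

In megahertz:
  3.901 megahertz → 3.901
  7.364 megahertz → 7.364
  272400 kilohertz = 272400 × 10^-3 megahertz = 272.4
  9391 kilohertz = 9391 × 10^-3 megahertz = 9.391
Sum: 3.901 + 7.364 + 272.4 + 9.391 = 293.056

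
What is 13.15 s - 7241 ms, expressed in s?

In s:
  13.15 s → 13.15
  7241 ms = 7241 × 10^-3 s = 7.241
Difference: 13.15 - 7.241 = 5.909

5.909 s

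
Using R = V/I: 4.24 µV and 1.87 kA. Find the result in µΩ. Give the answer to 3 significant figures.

0.00227 µΩ

(4.24 × 10⁻⁶) / (1.87 × 10³) = 2.2674 × 10⁻⁹ Ω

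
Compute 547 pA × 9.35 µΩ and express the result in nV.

547e-12 × 9.35e-6 = 5114.45e-18 V

0.00000511445 nV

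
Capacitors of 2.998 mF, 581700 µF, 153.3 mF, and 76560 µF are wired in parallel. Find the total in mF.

814.558 mF

In mF:
  2.998 mF → 2.998
  581700 µF = 581700e-3 mF = 581.7
  153.3 mF → 153.3
  76560 µF = 76560e-3 mF = 76.56
Sum: 2.998 + 581.7 + 153.3 + 76.56 = 814.558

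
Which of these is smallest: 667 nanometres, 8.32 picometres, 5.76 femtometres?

5.76 femtometres

667 nanometres = 0.000000667 metres
8.32 picometres = 0.00000000000832 metres
5.76 femtometres = 0.00000000000000576 metres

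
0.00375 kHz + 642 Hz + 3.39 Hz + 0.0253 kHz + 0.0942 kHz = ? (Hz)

768.64 Hz

In Hz:
  0.00375 kHz = 0.00375 × 10^3 Hz = 3.75
  642 Hz → 642
  3.39 Hz → 3.39
  0.0253 kHz = 0.0253 × 10^3 Hz = 25.3
  0.0942 kHz = 0.0942 × 10^3 Hz = 94.2
Sum: 3.75 + 642 + 3.39 + 25.3 + 94.2 = 768.64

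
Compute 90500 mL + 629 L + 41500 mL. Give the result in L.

In L:
  90500 mL = 90500 × 10^-3 L = 90.5
  629 L → 629
  41500 mL = 41500 × 10^-3 L = 41.5
Sum: 90.5 + 629 + 41.5 = 761

761 L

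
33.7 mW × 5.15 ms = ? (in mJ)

0.173555 mJ

33.7 × 10⁻³ × 5.15 × 10⁻³ = 173.555 × 10⁻⁶ J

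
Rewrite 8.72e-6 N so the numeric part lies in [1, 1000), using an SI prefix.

= 8.72e-6 N; 1e-6 is micro.

8.72 uN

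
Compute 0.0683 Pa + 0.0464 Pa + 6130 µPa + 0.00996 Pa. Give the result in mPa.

130.79 mPa

In mPa:
  0.0683 Pa = 0.0683 × 10^3 mPa = 68.3
  0.0464 Pa = 0.0464 × 10^3 mPa = 46.4
  6130 µPa = 6130 × 10^-3 mPa = 6.13
  0.00996 Pa = 0.00996 × 10^3 mPa = 9.96
Sum: 68.3 + 46.4 + 6.13 + 9.96 = 130.79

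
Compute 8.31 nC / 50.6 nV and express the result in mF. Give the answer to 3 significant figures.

164 mF

(8.31e-9) / (50.6e-9) = 0.16423 F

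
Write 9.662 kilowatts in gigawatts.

kilo = 1e3, giga = 1e9; factor is 1e-6.
9.662 × 1e-6 = 0.000009662

0.000009662 gigawatts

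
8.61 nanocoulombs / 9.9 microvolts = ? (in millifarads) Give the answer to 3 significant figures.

(8.61e-9) / (9.9e-6) = 0.8697e-3 F

0.870 millifarads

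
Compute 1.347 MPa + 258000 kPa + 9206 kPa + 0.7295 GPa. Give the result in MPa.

998.053 MPa

In MPa:
  1.347 MPa → 1.347
  258000 kPa = 258000 × 10⁻³ MPa = 258
  9206 kPa = 9206 × 10⁻³ MPa = 9.206
  0.7295 GPa = 0.7295 × 10³ MPa = 729.5
Sum: 1.347 + 258 + 9.206 + 729.5 = 998.053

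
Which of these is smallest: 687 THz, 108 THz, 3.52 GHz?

687 THz = 687000000000000 Hz
108 THz = 108000000000000 Hz
3.52 GHz = 3520000000 Hz

3.52 GHz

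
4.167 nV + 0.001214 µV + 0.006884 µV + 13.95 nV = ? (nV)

In nV:
  4.167 nV → 4.167
  0.001214 µV = 0.001214 × 10^3 nV = 1.214
  0.006884 µV = 0.006884 × 10^3 nV = 6.884
  13.95 nV → 13.95
Sum: 4.167 + 1.214 + 6.884 + 13.95 = 26.215

26.215 nV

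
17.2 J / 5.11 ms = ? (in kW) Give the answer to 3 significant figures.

(17.2) / (5.11 × 10⁻³) = 3.3659 × 10³ W

3.37 kW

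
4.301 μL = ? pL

4301000 pL

micro = 1e-6, pico = 1e-12; factor is 1e6.
4.301 × 1e6 = 4301000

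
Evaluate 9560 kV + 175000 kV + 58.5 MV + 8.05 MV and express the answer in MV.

In MV:
  9560 kV = 9560 × 10⁻³ MV = 9.56
  175000 kV = 175000 × 10⁻³ MV = 175
  58.5 MV → 58.5
  8.05 MV → 8.05
Sum: 9.56 + 175 + 58.5 + 8.05 = 251.11

251.11 MV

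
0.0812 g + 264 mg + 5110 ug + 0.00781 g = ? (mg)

358.12 mg

In mg:
  0.0812 g = 0.0812 × 10^3 mg = 81.2
  264 mg → 264
  5110 ug = 5110 × 10^-3 mg = 5.11
  0.00781 g = 0.00781 × 10^3 mg = 7.81
Sum: 81.2 + 264 + 5.11 + 7.81 = 358.12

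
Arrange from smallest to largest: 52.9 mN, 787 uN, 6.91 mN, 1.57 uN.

52.9 mN = 0.0529 N
787 uN = 0.000787 N
6.91 mN = 0.00691 N
1.57 uN = 0.00000157 N

1.57 uN < 787 uN < 6.91 mN < 52.9 mN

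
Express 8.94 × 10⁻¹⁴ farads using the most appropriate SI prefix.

89.4 femtofarads

= 89.4 × 10⁻¹⁵ farads; 10⁻¹⁵ is femto.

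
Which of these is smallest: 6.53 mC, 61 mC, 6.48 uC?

6.48 uC

6.53 mC = 0.00653 C
61 mC = 0.061 C
6.48 uC = 0.00000648 C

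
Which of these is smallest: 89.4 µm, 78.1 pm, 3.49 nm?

78.1 pm

89.4 µm = 0.0000894 m
78.1 pm = 0.0000000000781 m
3.49 nm = 0.00000000349 m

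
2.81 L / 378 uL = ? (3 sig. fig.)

(2.81) / (378e-6) = 0.007434e6

7430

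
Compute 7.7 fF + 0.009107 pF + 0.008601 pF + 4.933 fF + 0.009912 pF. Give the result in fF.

40.253 fF

In fF:
  7.7 fF → 7.7
  0.009107 pF = 0.009107 × 10^3 fF = 9.107
  0.008601 pF = 0.008601 × 10^3 fF = 8.601
  4.933 fF → 4.933
  0.009912 pF = 0.009912 × 10^3 fF = 9.912
Sum: 7.7 + 9.107 + 8.601 + 4.933 + 9.912 = 40.253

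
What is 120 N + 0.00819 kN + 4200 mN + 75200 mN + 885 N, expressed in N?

1092.59 N

In N:
  120 N → 120
  0.00819 kN = 0.00819 × 10^3 N = 8.19
  4200 mN = 4200 × 10^-3 N = 4.2
  75200 mN = 75200 × 10^-3 N = 75.2
  885 N → 885
Sum: 120 + 8.19 + 4.2 + 75.2 + 885 = 1092.59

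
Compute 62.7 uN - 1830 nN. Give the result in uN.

In uN:
  62.7 uN → 62.7
  1830 nN = 1830 × 10⁻³ uN = 1.83
Difference: 62.7 - 1.83 = 60.87

60.87 uN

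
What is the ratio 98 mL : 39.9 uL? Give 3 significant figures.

(98 × 10^-3) / (39.9 × 10^-6) = 2.456 × 10^3

2460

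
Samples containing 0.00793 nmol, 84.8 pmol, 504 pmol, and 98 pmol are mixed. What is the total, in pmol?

694.73 pmol

In pmol:
  0.00793 nmol = 0.00793 × 10³ pmol = 7.93
  84.8 pmol → 84.8
  504 pmol → 504
  98 pmol → 98
Sum: 7.93 + 84.8 + 504 + 98 = 694.73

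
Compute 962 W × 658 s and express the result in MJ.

0.632996 MJ

962 × 658 = 632996 J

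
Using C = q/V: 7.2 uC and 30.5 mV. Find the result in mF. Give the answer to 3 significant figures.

(7.2 × 10⁻⁶) / (30.5 × 10⁻³) = 0.23607 × 10⁻³ F

0.236 mF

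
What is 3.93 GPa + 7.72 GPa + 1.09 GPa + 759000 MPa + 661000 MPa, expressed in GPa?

In GPa:
  3.93 GPa → 3.93
  7.72 GPa → 7.72
  1.09 GPa → 1.09
  759000 MPa = 759000 × 10^-3 GPa = 759
  661000 MPa = 661000 × 10^-3 GPa = 661
Sum: 3.93 + 7.72 + 1.09 + 759 + 661 = 1432.74

1432.74 GPa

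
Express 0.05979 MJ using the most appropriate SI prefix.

= 59.79 × 10³ J; 10³ is kilo.

59.79 kJ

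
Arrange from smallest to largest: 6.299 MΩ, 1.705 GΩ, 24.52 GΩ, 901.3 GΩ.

6.299 MΩ = 6299000 Ω
1.705 GΩ = 1705000000 Ω
24.52 GΩ = 24520000000 Ω
901.3 GΩ = 901300000000 Ω

6.299 MΩ < 1.705 GΩ < 24.52 GΩ < 901.3 GΩ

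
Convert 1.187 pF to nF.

0.001187 nF

pico = 10^-12, nano = 10^-9; factor is 10^-3.
1.187 × 10^-3 = 0.001187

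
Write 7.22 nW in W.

nano = 1e-9, (no prefix) = 1e0; factor is 1e-9.
7.22 × 1e-9 = 0.00000000722

0.00000000722 W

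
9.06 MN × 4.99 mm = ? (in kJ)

45.2094 kJ

9.06e6 × 4.99e-3 = 45.2094e3 J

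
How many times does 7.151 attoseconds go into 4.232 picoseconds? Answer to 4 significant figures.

(4.232 × 10^-12) / (7.151 × 10^-18) = 0.59181 × 10^6

591800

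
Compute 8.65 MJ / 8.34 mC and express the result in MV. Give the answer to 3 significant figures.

1040 MV

(8.65 × 10^6) / (8.34 × 10^-3) = 1.0372 × 10^9 V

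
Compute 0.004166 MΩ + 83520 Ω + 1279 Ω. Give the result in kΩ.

88.965 kΩ

In kΩ:
  0.004166 MΩ = 0.004166 × 10^3 kΩ = 4.166
  83520 Ω = 83520 × 10^-3 kΩ = 83.52
  1279 Ω = 1279 × 10^-3 kΩ = 1.279
Sum: 4.166 + 83.52 + 1.279 = 88.965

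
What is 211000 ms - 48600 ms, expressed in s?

162.4 s

In s:
  211000 ms = 211000e-3 s = 211
  48600 ms = 48600e-3 s = 48.6
Difference: 211 - 48.6 = 162.4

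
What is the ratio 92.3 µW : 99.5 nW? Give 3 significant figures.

(92.3e-6) / (99.5e-9) = 0.9276e3

928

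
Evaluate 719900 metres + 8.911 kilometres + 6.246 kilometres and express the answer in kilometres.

735.057 kilometres

In kilometres:
  719900 metres = 719900 × 10⁻³ kilometres = 719.9
  8.911 kilometres → 8.911
  6.246 kilometres → 6.246
Sum: 719.9 + 8.911 + 6.246 = 735.057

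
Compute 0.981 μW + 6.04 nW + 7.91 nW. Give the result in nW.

994.95 nW

In nW:
  0.981 μW = 0.981 × 10^3 nW = 981
  6.04 nW → 6.04
  7.91 nW → 7.91
Sum: 981 + 6.04 + 7.91 = 994.95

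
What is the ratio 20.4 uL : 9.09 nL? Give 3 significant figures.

(20.4e-6) / (9.09e-9) = 2.244e3

2240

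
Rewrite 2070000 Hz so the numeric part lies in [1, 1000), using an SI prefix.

= 2.07e6 Hz; 1e6 is mega.

2.07 MHz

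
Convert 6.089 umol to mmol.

micro = 10^-6, milli = 10^-3; factor is 10^-3.
6.089 × 10^-3 = 0.006089

0.006089 mmol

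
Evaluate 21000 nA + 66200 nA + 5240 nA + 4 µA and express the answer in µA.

In µA:
  21000 nA = 21000 × 10^-3 µA = 21
  66200 nA = 66200 × 10^-3 µA = 66.2
  5240 nA = 5240 × 10^-3 µA = 5.24
  4 µA → 4
Sum: 21 + 66.2 + 5.24 + 4 = 96.44

96.44 µA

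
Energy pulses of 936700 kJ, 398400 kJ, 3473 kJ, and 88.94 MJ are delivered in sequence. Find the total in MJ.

In MJ:
  936700 kJ = 936700e-3 MJ = 936.7
  398400 kJ = 398400e-3 MJ = 398.4
  3473 kJ = 3473e-3 MJ = 3.473
  88.94 MJ → 88.94
Sum: 936.7 + 398.4 + 3.473 + 88.94 = 1427.513

1427.513 MJ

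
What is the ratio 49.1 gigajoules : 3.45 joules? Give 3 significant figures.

14200000000

(49.1 × 10^9) / (3.45) = 14.23 × 10^9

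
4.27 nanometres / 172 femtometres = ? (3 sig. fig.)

(4.27 × 10⁻⁹) / (172 × 10⁻¹⁵) = 0.02483 × 10⁶

24800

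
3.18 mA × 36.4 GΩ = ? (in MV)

3.18e-3 × 36.4e9 = 115.752e6 V

115.752 MV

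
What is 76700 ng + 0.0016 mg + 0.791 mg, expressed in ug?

869.3 ug

In ug:
  76700 ng = 76700 × 10⁻³ ug = 76.7
  0.0016 mg = 0.0016 × 10³ ug = 1.6
  0.791 mg = 0.791 × 10³ ug = 791
Sum: 76.7 + 1.6 + 791 = 869.3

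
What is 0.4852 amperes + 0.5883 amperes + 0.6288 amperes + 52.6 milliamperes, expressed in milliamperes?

1754.9 milliamperes

In milliamperes:
  0.4852 amperes = 0.4852 × 10^3 milliamperes = 485.2
  0.5883 amperes = 0.5883 × 10^3 milliamperes = 588.3
  0.6288 amperes = 0.6288 × 10^3 milliamperes = 628.8
  52.6 milliamperes → 52.6
Sum: 485.2 + 588.3 + 628.8 + 52.6 = 1754.9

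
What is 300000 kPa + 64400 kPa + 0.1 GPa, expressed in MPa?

In MPa:
  300000 kPa = 300000e-3 MPa = 300
  64400 kPa = 64400e-3 MPa = 64.4
  0.1 GPa = 0.1e3 MPa = 100
Sum: 300 + 64.4 + 100 = 464.4

464.4 MPa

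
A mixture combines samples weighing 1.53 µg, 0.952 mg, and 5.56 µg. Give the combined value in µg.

In µg:
  1.53 µg → 1.53
  0.952 mg = 0.952 × 10^3 µg = 952
  5.56 µg → 5.56
Sum: 1.53 + 952 + 5.56 = 959.09

959.09 µg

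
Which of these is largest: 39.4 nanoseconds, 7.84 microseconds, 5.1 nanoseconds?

7.84 microseconds

39.4 nanoseconds = 0.0000000394 seconds
7.84 microseconds = 0.00000784 seconds
5.1 nanoseconds = 0.0000000051 seconds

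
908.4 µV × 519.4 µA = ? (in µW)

0.47182296 µW

908.4 × 10⁻⁶ × 519.4 × 10⁻⁶ = 471822.96 × 10⁻¹² W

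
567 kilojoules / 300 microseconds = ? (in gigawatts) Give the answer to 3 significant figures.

1.89 gigawatts

(567 × 10^3) / (300 × 10^-6) = 1.89 × 10^9 W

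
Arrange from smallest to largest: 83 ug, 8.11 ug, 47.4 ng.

83 ug = 0.000083 g
8.11 ug = 0.00000811 g
47.4 ng = 0.0000000474 g

47.4 ng < 8.11 ug < 83 ug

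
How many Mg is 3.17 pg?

0.00000000000000000317 Mg

pico = 10^-12, mega = 10^6; factor is 10^-18.
3.17 × 10^-18 = 0.00000000000000000317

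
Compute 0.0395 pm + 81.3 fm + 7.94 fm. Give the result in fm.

128.74 fm

In fm:
  0.0395 pm = 0.0395 × 10^3 fm = 39.5
  81.3 fm → 81.3
  7.94 fm → 7.94
Sum: 39.5 + 81.3 + 7.94 = 128.74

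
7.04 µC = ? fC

micro = 10⁻⁶, femto = 10⁻¹⁵; factor is 10⁹.
7.04 × 10⁹ = 7040000000

7040000000 fC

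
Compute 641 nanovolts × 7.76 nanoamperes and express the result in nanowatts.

0.00000497416 nanowatts

641e-9 × 7.76e-9 = 4974.16e-18 W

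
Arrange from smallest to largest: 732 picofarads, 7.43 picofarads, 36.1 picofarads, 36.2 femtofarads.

36.2 femtofarads < 7.43 picofarads < 36.1 picofarads < 732 picofarads

732 picofarads = 0.000000000732 farads
7.43 picofarads = 0.00000000000743 farads
36.1 picofarads = 0.0000000000361 farads
36.2 femtofarads = 0.0000000000000362 farads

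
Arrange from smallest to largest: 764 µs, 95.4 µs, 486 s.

764 µs = 0.000764 s
95.4 µs = 0.0000954 s
486 s = 486 s

95.4 µs < 764 µs < 486 s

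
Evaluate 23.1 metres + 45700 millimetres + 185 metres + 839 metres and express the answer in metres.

1092.8 metres

In metres:
  23.1 metres → 23.1
  45700 millimetres = 45700 × 10⁻³ metres = 45.7
  185 metres → 185
  839 metres → 839
Sum: 23.1 + 45.7 + 185 + 839 = 1092.8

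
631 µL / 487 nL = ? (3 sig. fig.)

(631 × 10^-6) / (487 × 10^-9) = 1.296 × 10^3

1300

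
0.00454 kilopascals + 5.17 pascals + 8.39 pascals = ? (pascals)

In pascals:
  0.00454 kilopascals = 0.00454 × 10³ pascals = 4.54
  5.17 pascals → 5.17
  8.39 pascals → 8.39
Sum: 4.54 + 5.17 + 8.39 = 18.1

18.1 pascals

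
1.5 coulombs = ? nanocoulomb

(no prefix) = 10^0, nano = 10^-9; factor is 10^9.
1.5 × 10^9 = 1500000000

1500000000 nanocoulombs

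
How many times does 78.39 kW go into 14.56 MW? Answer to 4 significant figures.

(14.56 × 10^6) / (78.39 × 10^3) = 0.18574 × 10^3

185.7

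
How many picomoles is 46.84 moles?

(no prefix) = 10^0, pico = 10^-12; factor is 10^12.
46.84 × 10^12 = 46840000000000

46840000000000 picomoles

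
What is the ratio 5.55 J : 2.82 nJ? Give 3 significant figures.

(5.55) / (2.82 × 10⁻⁹) = 1.968 × 10⁹

1970000000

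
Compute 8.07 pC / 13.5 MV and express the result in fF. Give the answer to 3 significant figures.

0.000598 fF

(8.07 × 10^-12) / (13.5 × 10^6) = 0.59778 × 10^-18 F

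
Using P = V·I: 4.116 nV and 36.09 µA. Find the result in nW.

4.116e-9 × 36.09e-6 = 148.54644e-15 W

0.00014854644 nW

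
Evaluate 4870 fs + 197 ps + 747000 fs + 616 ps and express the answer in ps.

1564.87 ps

In ps:
  4870 fs = 4870 × 10^-3 ps = 4.87
  197 ps → 197
  747000 fs = 747000 × 10^-3 ps = 747
  616 ps → 616
Sum: 4.87 + 197 + 747 + 616 = 1564.87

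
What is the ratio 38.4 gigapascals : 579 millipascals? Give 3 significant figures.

66300000000

(38.4 × 10⁹) / (579 × 10⁻³) = 0.06632 × 10¹²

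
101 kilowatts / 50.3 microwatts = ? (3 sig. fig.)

(101 × 10³) / (50.3 × 10⁻⁶) = 2.008 × 10⁹

2010000000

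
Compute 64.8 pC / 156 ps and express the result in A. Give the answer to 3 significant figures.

(64.8 × 10^-12) / (156 × 10^-12) = 0.41538 A

0.415 A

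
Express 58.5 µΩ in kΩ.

0.0000000585 kΩ

micro = 10^-6, kilo = 10^3; factor is 10^-9.
58.5 × 10^-9 = 0.0000000585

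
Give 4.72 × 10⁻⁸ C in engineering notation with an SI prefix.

47.2 nC

= 47.2 × 10⁻⁹ C; 10⁻⁹ is nano.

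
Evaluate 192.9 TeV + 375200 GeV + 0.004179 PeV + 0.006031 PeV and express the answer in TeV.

In TeV:
  192.9 TeV → 192.9
  375200 GeV = 375200e-3 TeV = 375.2
  0.004179 PeV = 0.004179e3 TeV = 4.179
  0.006031 PeV = 0.006031e3 TeV = 6.031
Sum: 192.9 + 375.2 + 4.179 + 6.031 = 578.31

578.31 TeV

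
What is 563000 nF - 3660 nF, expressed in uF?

In uF:
  563000 nF = 563000e-3 uF = 563
  3660 nF = 3660e-3 uF = 3.66
Difference: 563 - 3.66 = 559.34

559.34 uF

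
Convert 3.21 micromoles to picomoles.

3210000 picomoles

micro = 10⁻⁶, pico = 10⁻¹²; factor is 10⁶.
3.21 × 10⁶ = 3210000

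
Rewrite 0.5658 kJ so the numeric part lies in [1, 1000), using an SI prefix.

565.8 J

= 565.8 J; mantissa already in [1, 1000).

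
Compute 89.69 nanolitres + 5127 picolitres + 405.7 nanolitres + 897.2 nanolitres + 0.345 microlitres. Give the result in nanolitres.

In nanolitres:
  89.69 nanolitres → 89.69
  5127 picolitres = 5127 × 10⁻³ nanolitres = 5.127
  405.7 nanolitres → 405.7
  897.2 nanolitres → 897.2
  0.345 microlitres = 0.345 × 10³ nanolitres = 345
Sum: 89.69 + 5.127 + 405.7 + 897.2 + 345 = 1742.717

1742.717 nanolitres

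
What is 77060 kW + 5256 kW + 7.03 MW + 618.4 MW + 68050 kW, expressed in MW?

775.796 MW

In MW:
  77060 kW = 77060 × 10⁻³ MW = 77.06
  5256 kW = 5256 × 10⁻³ MW = 5.256
  7.03 MW → 7.03
  618.4 MW → 618.4
  68050 kW = 68050 × 10⁻³ MW = 68.05
Sum: 77.06 + 5.256 + 7.03 + 618.4 + 68.05 = 775.796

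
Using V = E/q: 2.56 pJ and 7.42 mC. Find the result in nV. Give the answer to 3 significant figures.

(2.56e-12) / (7.42e-3) = 0.34501e-9 V

0.345 nV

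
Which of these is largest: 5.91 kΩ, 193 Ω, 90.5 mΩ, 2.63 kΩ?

5.91 kΩ

5.91 kΩ = 5910 Ω
193 Ω = 193 Ω
90.5 mΩ = 0.0905 Ω
2.63 kΩ = 2630 Ω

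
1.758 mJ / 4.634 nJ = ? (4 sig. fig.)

379400

(1.758e-3) / (4.634e-9) = 0.37937e6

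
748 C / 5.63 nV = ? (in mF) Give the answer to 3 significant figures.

133000000000000 mF

(748) / (5.63 × 10^-9) = 132.86 × 10^9 F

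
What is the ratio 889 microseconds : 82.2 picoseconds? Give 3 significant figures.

10800000

(889 × 10⁻⁶) / (82.2 × 10⁻¹²) = 10.82 × 10⁶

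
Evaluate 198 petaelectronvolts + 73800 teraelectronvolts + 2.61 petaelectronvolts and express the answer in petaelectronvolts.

274.41 petaelectronvolts

In petaelectronvolts:
  198 petaelectronvolts → 198
  73800 teraelectronvolts = 73800 × 10^-3 petaelectronvolts = 73.8
  2.61 petaelectronvolts → 2.61
Sum: 198 + 73.8 + 2.61 = 274.41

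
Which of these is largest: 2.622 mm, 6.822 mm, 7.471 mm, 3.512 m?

2.622 mm = 0.002622 m
6.822 mm = 0.006822 m
7.471 mm = 0.007471 m
3.512 m = 3.512 m

3.512 m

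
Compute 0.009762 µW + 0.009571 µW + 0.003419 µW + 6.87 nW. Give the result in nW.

In nW:
  0.009762 µW = 0.009762 × 10³ nW = 9.762
  0.009571 µW = 0.009571 × 10³ nW = 9.571
  0.003419 µW = 0.003419 × 10³ nW = 3.419
  6.87 nW → 6.87
Sum: 9.762 + 9.571 + 3.419 + 6.87 = 29.622

29.622 nW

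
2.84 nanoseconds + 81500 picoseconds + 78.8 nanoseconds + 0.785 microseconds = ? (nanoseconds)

In nanoseconds:
  2.84 nanoseconds → 2.84
  81500 picoseconds = 81500 × 10⁻³ nanoseconds = 81.5
  78.8 nanoseconds → 78.8
  0.785 microseconds = 0.785 × 10³ nanoseconds = 785
Sum: 2.84 + 81.5 + 78.8 + 785 = 948.14

948.14 nanoseconds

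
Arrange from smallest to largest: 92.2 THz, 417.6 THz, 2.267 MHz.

2.267 MHz < 92.2 THz < 417.6 THz

92.2 THz = 92200000000000 Hz
417.6 THz = 417600000000000 Hz
2.267 MHz = 2267000 Hz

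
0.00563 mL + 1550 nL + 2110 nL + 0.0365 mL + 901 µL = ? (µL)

In µL:
  0.00563 mL = 0.00563 × 10^3 µL = 5.63
  1550 nL = 1550 × 10^-3 µL = 1.55
  2110 nL = 2110 × 10^-3 µL = 2.11
  0.0365 mL = 0.0365 × 10^3 µL = 36.5
  901 µL → 901
Sum: 5.63 + 1.55 + 2.11 + 36.5 + 901 = 946.79

946.79 µL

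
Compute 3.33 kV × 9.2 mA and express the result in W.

30.636 W

3.33 × 10^3 × 9.2 × 10^-3 = 30.636 W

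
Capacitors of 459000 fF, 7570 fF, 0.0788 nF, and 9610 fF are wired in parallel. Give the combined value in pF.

554.98 pF

In pF:
  459000 fF = 459000e-3 pF = 459
  7570 fF = 7570e-3 pF = 7.57
  0.0788 nF = 0.0788e3 pF = 78.8
  9610 fF = 9610e-3 pF = 9.61
Sum: 459 + 7.57 + 78.8 + 9.61 = 554.98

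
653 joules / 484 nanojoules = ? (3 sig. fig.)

(653) / (484e-9) = 1.349e9

1350000000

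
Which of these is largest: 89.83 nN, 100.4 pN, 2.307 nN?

89.83 nN

89.83 nN = 0.00000008983 N
100.4 pN = 0.0000000001004 N
2.307 nN = 0.000000002307 N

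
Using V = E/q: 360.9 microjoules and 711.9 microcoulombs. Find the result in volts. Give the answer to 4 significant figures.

(360.9 × 10^-6) / (711.9 × 10^-6) = 0.506953 V

0.5070 volts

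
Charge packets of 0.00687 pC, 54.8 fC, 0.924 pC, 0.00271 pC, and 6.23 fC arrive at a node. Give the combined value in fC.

In fC:
  0.00687 pC = 0.00687 × 10³ fC = 6.87
  54.8 fC → 54.8
  0.924 pC = 0.924 × 10³ fC = 924
  0.00271 pC = 0.00271 × 10³ fC = 2.71
  6.23 fC → 6.23
Sum: 6.87 + 54.8 + 924 + 2.71 + 6.23 = 994.61

994.61 fC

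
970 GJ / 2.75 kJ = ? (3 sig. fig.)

(970 × 10^9) / (2.75 × 10^3) = 352.7 × 10^6

353000000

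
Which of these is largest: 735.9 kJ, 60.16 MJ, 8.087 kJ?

735.9 kJ = 735900 J
60.16 MJ = 60160000 J
8.087 kJ = 8087 J

60.16 MJ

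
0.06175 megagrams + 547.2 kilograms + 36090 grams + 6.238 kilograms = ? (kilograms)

In kilograms:
  0.06175 megagrams = 0.06175 × 10³ kilograms = 61.75
  547.2 kilograms → 547.2
  36090 grams = 36090 × 10⁻³ kilograms = 36.09
  6.238 kilograms → 6.238
Sum: 61.75 + 547.2 + 36.09 + 6.238 = 651.278

651.278 kilograms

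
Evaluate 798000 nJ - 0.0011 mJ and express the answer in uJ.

796.9 uJ

In uJ:
  798000 nJ = 798000 × 10⁻³ uJ = 798
  0.0011 mJ = 0.0011 × 10³ uJ = 1.1
Difference: 798 - 1.1 = 796.9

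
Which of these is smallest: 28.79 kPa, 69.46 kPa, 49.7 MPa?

28.79 kPa

28.79 kPa = 28790 Pa
69.46 kPa = 69460 Pa
49.7 MPa = 49700000 Pa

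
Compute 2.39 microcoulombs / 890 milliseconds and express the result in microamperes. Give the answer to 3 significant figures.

(2.39e-6) / (890e-3) = 0.0026854e-3 A

2.69 microamperes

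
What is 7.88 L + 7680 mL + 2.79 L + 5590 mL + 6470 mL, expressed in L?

In L:
  7.88 L → 7.88
  7680 mL = 7680 × 10^-3 L = 7.68
  2.79 L → 2.79
  5590 mL = 5590 × 10^-3 L = 5.59
  6470 mL = 6470 × 10^-3 L = 6.47
Sum: 7.88 + 7.68 + 2.79 + 5.59 + 6.47 = 30.41

30.41 L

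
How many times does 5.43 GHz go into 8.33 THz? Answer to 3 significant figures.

1530

(8.33 × 10^12) / (5.43 × 10^9) = 1.534 × 10^3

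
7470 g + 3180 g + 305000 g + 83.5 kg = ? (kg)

In kg:
  7470 g = 7470 × 10⁻³ kg = 7.47
  3180 g = 3180 × 10⁻³ kg = 3.18
  305000 g = 305000 × 10⁻³ kg = 305
  83.5 kg → 83.5
Sum: 7.47 + 3.18 + 305 + 83.5 = 399.15

399.15 kg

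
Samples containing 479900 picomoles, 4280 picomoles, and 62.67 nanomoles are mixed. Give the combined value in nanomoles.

In nanomoles:
  479900 picomoles = 479900 × 10⁻³ nanomoles = 479.9
  4280 picomoles = 4280 × 10⁻³ nanomoles = 4.28
  62.67 nanomoles → 62.67
Sum: 479.9 + 4.28 + 62.67 = 546.85

546.85 nanomoles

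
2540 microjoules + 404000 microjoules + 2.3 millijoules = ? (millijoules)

408.84 millijoules

In millijoules:
  2540 microjoules = 2540 × 10^-3 millijoules = 2.54
  404000 microjoules = 404000 × 10^-3 millijoules = 404
  2.3 millijoules → 2.3
Sum: 2.54 + 404 + 2.3 = 408.84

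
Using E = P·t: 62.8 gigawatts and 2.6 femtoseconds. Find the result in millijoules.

0.16328 millijoules

62.8 × 10⁹ × 2.6 × 10⁻¹⁵ = 163.28 × 10⁻⁶ J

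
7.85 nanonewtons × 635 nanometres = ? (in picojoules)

0.00498475 picojoules

7.85e-9 × 635e-9 = 4984.75e-18 J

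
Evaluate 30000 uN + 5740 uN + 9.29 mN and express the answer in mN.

45.03 mN

In mN:
  30000 uN = 30000 × 10^-3 mN = 30
  5740 uN = 5740 × 10^-3 mN = 5.74
  9.29 mN → 9.29
Sum: 30 + 5.74 + 9.29 = 45.03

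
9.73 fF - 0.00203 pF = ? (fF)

In fF:
  9.73 fF → 9.73
  0.00203 pF = 0.00203 × 10^3 fF = 2.03
Difference: 9.73 - 2.03 = 7.7

7.7 fF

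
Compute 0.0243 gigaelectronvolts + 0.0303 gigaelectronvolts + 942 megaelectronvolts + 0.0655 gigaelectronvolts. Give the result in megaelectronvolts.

In megaelectronvolts:
  0.0243 gigaelectronvolts = 0.0243 × 10^3 megaelectronvolts = 24.3
  0.0303 gigaelectronvolts = 0.0303 × 10^3 megaelectronvolts = 30.3
  942 megaelectronvolts → 942
  0.0655 gigaelectronvolts = 0.0655 × 10^3 megaelectronvolts = 65.5
Sum: 24.3 + 30.3 + 942 + 65.5 = 1062.1

1062.1 megaelectronvolts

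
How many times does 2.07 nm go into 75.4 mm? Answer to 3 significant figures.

36400000

(75.4 × 10⁻³) / (2.07 × 10⁻⁹) = 36.43 × 10⁶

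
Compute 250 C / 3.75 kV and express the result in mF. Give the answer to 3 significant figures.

(250) / (3.75 × 10³) = 66.667 × 10⁻³ F

66.7 mF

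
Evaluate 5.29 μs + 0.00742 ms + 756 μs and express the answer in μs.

768.71 μs

In μs:
  5.29 μs → 5.29
  0.00742 ms = 0.00742 × 10³ μs = 7.42
  756 μs → 756
Sum: 5.29 + 7.42 + 756 = 768.71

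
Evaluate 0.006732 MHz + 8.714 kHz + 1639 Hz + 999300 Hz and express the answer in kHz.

1016.385 kHz

In kHz:
  0.006732 MHz = 0.006732e3 kHz = 6.732
  8.714 kHz → 8.714
  1639 Hz = 1639e-3 kHz = 1.639
  999300 Hz = 999300e-3 kHz = 999.3
Sum: 6.732 + 8.714 + 1.639 + 999.3 = 1016.385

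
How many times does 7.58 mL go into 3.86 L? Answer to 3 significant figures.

(3.86) / (7.58 × 10⁻³) = 0.5092 × 10³

509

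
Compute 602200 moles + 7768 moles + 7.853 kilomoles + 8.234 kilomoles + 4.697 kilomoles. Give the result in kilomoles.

630.752 kilomoles

In kilomoles:
  602200 moles = 602200 × 10^-3 kilomoles = 602.2
  7768 moles = 7768 × 10^-3 kilomoles = 7.768
  7.853 kilomoles → 7.853
  8.234 kilomoles → 8.234
  4.697 kilomoles → 4.697
Sum: 602.2 + 7.768 + 7.853 + 8.234 + 4.697 = 630.752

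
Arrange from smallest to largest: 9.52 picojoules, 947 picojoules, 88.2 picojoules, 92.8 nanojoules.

9.52 picojoules = 0.00000000000952 joules
947 picojoules = 0.000000000947 joules
88.2 picojoules = 0.0000000000882 joules
92.8 nanojoules = 0.0000000928 joules

9.52 picojoules < 88.2 picojoules < 947 picojoules < 92.8 nanojoules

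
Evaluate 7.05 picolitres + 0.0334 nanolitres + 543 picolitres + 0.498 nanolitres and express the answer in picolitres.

1081.45 picolitres

In picolitres:
  7.05 picolitres → 7.05
  0.0334 nanolitres = 0.0334 × 10^3 picolitres = 33.4
  543 picolitres → 543
  0.498 nanolitres = 0.498 × 10^3 picolitres = 498
Sum: 7.05 + 33.4 + 543 + 498 = 1081.45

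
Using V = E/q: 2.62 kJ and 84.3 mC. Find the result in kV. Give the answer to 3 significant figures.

31.1 kV

(2.62 × 10³) / (84.3 × 10⁻³) = 0.031079 × 10⁶ V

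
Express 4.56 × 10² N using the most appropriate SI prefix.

= 456 N; mantissa already in [1, 1000).

456 N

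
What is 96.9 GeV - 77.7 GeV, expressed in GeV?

19.2 GeV

In GeV:
  96.9 GeV → 96.9
  77.7 GeV → 77.7
Difference: 96.9 - 77.7 = 19.2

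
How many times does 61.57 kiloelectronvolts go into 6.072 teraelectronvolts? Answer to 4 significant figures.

98620000

(6.072 × 10¹²) / (61.57 × 10³) = 0.098619 × 10⁹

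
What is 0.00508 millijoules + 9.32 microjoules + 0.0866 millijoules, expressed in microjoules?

In microjoules:
  0.00508 millijoules = 0.00508 × 10^3 microjoules = 5.08
  9.32 microjoules → 9.32
  0.0866 millijoules = 0.0866 × 10^3 microjoules = 86.6
Sum: 5.08 + 9.32 + 86.6 = 101

101 microjoules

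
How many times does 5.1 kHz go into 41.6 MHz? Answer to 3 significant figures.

(41.6 × 10⁶) / (5.1 × 10³) = 8.157 × 10³

8160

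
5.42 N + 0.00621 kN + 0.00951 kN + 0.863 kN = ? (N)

In N:
  5.42 N → 5.42
  0.00621 kN = 0.00621 × 10^3 N = 6.21
  0.00951 kN = 0.00951 × 10^3 N = 9.51
  0.863 kN = 0.863 × 10^3 N = 863
Sum: 5.42 + 6.21 + 9.51 + 863 = 884.14

884.14 N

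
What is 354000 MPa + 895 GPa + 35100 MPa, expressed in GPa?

In GPa:
  354000 MPa = 354000 × 10^-3 GPa = 354
  895 GPa → 895
  35100 MPa = 35100 × 10^-3 GPa = 35.1
Sum: 354 + 895 + 35.1 = 1284.1

1284.1 GPa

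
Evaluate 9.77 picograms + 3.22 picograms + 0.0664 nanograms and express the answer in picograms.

In picograms:
  9.77 picograms → 9.77
  3.22 picograms → 3.22
  0.0664 nanograms = 0.0664 × 10^3 picograms = 66.4
Sum: 9.77 + 3.22 + 66.4 = 79.39

79.39 picograms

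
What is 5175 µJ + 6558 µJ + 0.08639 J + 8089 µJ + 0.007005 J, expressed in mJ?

In mJ:
  5175 µJ = 5175 × 10⁻³ mJ = 5.175
  6558 µJ = 6558 × 10⁻³ mJ = 6.558
  0.08639 J = 0.08639 × 10³ mJ = 86.39
  8089 µJ = 8089 × 10⁻³ mJ = 8.089
  0.007005 J = 0.007005 × 10³ mJ = 7.005
Sum: 5.175 + 6.558 + 86.39 + 8.089 + 7.005 = 113.217

113.217 mJ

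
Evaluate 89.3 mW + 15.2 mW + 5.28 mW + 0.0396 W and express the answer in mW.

149.38 mW

In mW:
  89.3 mW → 89.3
  15.2 mW → 15.2
  5.28 mW → 5.28
  0.0396 W = 0.0396e3 mW = 39.6
Sum: 89.3 + 15.2 + 5.28 + 39.6 = 149.38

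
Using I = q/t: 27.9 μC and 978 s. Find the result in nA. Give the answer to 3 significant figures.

28.5 nA

(27.9 × 10⁻⁶) / (978) = 0.028528 × 10⁻⁶ A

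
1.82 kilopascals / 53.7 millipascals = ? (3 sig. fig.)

(1.82 × 10^3) / (53.7 × 10^-3) = 0.03389 × 10^6

33900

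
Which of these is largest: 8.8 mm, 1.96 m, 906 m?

906 m

8.8 mm = 0.0088 m
1.96 m = 1.96 m
906 m = 906 m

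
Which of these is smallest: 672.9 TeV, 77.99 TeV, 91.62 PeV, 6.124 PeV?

77.99 TeV

672.9 TeV = 672900000000000 eV
77.99 TeV = 77990000000000 eV
91.62 PeV = 91620000000000000 eV
6.124 PeV = 6124000000000000 eV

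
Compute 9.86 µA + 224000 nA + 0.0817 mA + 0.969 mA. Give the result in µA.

In µA:
  9.86 µA → 9.86
  224000 nA = 224000 × 10⁻³ µA = 224
  0.0817 mA = 0.0817 × 10³ µA = 81.7
  0.969 mA = 0.969 × 10³ µA = 969
Sum: 9.86 + 224 + 81.7 + 969 = 1284.56

1284.56 µA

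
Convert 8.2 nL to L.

nano = 10⁻⁹, (no prefix) = 10⁰; factor is 10⁻⁹.
8.2 × 10⁻⁹ = 0.0000000082

0.0000000082 L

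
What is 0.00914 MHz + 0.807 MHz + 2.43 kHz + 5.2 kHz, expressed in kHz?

823.77 kHz

In kHz:
  0.00914 MHz = 0.00914e3 kHz = 9.14
  0.807 MHz = 0.807e3 kHz = 807
  2.43 kHz → 2.43
  5.2 kHz → 5.2
Sum: 9.14 + 807 + 2.43 + 5.2 = 823.77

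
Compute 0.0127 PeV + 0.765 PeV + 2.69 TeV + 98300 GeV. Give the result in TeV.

878.69 TeV

In TeV:
  0.0127 PeV = 0.0127 × 10^3 TeV = 12.7
  0.765 PeV = 0.765 × 10^3 TeV = 765
  2.69 TeV → 2.69
  98300 GeV = 98300 × 10^-3 TeV = 98.3
Sum: 12.7 + 765 + 2.69 + 98.3 = 878.69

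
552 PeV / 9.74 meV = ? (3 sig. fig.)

(552 × 10¹⁵) / (9.74 × 10⁻³) = 56.67 × 10¹⁸

56700000000000000000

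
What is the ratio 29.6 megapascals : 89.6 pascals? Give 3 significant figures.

330000

(29.6 × 10⁶) / (89.6) = 0.3304 × 10⁶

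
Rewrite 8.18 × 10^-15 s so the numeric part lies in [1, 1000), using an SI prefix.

= 8.18 × 10^-15 s; 10^-15 is femto.

8.18 fs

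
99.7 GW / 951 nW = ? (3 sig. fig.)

(99.7 × 10⁹) / (951 × 10⁻⁹) = 0.1048 × 10¹⁸

105000000000000000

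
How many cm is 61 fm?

femto = 1e-15, centi = 1e-2; factor is 1e-13.
61 × 1e-13 = 0.0000000000061

0.0000000000061 cm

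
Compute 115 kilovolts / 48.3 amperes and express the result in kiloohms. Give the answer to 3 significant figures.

2.38 kiloohms

(115 × 10³) / (48.3) = 2.381 × 10³ Ω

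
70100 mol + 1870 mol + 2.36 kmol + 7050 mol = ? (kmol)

81.38 kmol

In kmol:
  70100 mol = 70100 × 10⁻³ kmol = 70.1
  1870 mol = 1870 × 10⁻³ kmol = 1.87
  2.36 kmol → 2.36
  7050 mol = 7050 × 10⁻³ kmol = 7.05
Sum: 70.1 + 1.87 + 2.36 + 7.05 = 81.38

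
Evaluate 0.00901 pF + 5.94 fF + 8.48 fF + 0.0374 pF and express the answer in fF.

In fF:
  0.00901 pF = 0.00901 × 10^3 fF = 9.01
  5.94 fF → 5.94
  8.48 fF → 8.48
  0.0374 pF = 0.0374 × 10^3 fF = 37.4
Sum: 9.01 + 5.94 + 8.48 + 37.4 = 60.83

60.83 fF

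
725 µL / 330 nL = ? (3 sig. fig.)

(725e-6) / (330e-9) = 2.197e3

2200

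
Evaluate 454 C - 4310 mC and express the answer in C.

In C:
  454 C → 454
  4310 mC = 4310e-3 C = 4.31
Difference: 454 - 4.31 = 449.69

449.69 C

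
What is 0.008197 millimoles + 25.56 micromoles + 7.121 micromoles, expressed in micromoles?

In micromoles:
  0.008197 millimoles = 0.008197e3 micromoles = 8.197
  25.56 micromoles → 25.56
  7.121 micromoles → 7.121
Sum: 8.197 + 25.56 + 7.121 = 40.878

40.878 micromoles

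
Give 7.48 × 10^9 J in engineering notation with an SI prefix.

7.48 GJ

= 7.48 × 10^9 J; 10^9 is giga.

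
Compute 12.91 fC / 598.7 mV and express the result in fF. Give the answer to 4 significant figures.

(12.91e-15) / (598.7e-3) = 0.0215634e-12 F

21.56 fF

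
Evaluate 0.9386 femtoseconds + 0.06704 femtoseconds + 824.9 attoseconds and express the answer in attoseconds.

In attoseconds:
  0.9386 femtoseconds = 0.9386 × 10^3 attoseconds = 938.6
  0.06704 femtoseconds = 0.06704 × 10^3 attoseconds = 67.04
  824.9 attoseconds → 824.9
Sum: 938.6 + 67.04 + 824.9 = 1830.54

1830.54 attoseconds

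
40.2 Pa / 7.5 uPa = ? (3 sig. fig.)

5360000

(40.2) / (7.5 × 10^-6) = 5.36 × 10^6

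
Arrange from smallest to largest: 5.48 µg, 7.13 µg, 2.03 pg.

5.48 µg = 0.00000548 g
7.13 µg = 0.00000713 g
2.03 pg = 0.00000000000203 g

2.03 pg < 5.48 µg < 7.13 µg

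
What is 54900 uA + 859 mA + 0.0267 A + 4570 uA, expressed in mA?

945.17 mA

In mA:
  54900 uA = 54900 × 10⁻³ mA = 54.9
  859 mA → 859
  0.0267 A = 0.0267 × 10³ mA = 26.7
  4570 uA = 4570 × 10⁻³ mA = 4.57
Sum: 54.9 + 859 + 26.7 + 4.57 = 945.17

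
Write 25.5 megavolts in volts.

mega = 10^6, (no prefix) = 10^0; factor is 10^6.
25.5 × 10^6 = 25500000

25500000 volts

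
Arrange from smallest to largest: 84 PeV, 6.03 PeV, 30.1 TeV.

30.1 TeV < 6.03 PeV < 84 PeV

84 PeV = 84000000000000000 eV
6.03 PeV = 6030000000000000 eV
30.1 TeV = 30100000000000 eV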